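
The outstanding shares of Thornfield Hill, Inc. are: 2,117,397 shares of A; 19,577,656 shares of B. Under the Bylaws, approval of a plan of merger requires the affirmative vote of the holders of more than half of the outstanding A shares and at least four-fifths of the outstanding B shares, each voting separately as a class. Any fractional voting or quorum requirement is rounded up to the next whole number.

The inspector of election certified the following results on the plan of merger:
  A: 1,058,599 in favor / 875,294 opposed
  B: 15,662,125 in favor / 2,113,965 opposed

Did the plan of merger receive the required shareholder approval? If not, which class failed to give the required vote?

Not approved — the A shares did not give the required vote.

A: a majority of 2117397 is 1058699; 1,058,699 required, 1,058,599 in favor — not approved.
B: 4/5 of 19577656 = 15662124.80, rounded up to 15662125; 15,662,125 required, 15,662,125 in favor — approved.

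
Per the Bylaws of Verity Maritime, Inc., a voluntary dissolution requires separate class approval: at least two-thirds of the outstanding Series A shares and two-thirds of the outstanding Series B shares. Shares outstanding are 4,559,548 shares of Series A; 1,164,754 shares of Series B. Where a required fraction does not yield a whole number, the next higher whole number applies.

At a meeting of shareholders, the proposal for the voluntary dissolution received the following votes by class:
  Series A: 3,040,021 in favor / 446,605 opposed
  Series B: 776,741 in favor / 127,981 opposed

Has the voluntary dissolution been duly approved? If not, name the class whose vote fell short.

Series A: 2/3 of 4559548 = 3039698.67, rounded up to 3039699; 3,039,699 required, 3,040,021 in favor — approved.
Series B: 2/3 of 1164754 = 776502.67, rounded up to 776503; 776,503 required, 776,741 in favor — approved.

Approved — every class gave the required vote.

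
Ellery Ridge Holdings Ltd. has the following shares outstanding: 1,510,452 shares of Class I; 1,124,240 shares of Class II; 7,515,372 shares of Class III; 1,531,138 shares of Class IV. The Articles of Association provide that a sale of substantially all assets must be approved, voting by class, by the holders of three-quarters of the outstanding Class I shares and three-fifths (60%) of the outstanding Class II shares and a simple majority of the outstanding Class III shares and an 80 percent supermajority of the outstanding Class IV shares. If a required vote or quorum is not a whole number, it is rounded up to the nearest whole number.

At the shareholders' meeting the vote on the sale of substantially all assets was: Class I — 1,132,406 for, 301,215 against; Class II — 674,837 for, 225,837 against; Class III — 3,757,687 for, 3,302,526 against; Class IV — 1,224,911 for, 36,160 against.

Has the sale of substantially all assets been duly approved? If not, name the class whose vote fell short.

Not approved — the Class I shares did not give the required vote.

Class I: 3/4 of 1510452 = 1132839; 1,132,839 required, 1,132,406 in favor — not approved.
Class II: 3/5 of 1124240 = 674544; 674,544 required, 674,837 in favor — approved.
Class III: a majority of 7515372 is 3757687; 3,757,687 required, 3,757,687 in favor — approved.
Class IV: 4/5 of 1531138 = 1224910.40, rounded up to 1224911; 1,224,911 required, 1,224,911 in favor — approved.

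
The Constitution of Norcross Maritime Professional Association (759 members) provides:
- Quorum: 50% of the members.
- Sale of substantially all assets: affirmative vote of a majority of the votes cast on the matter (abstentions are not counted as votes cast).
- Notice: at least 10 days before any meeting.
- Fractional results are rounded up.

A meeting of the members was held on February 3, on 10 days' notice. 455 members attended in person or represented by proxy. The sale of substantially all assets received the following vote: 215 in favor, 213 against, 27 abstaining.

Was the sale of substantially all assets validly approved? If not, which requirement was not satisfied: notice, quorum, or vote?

Valid — all requirements satisfied.

Notice: 10 days given; 10 required. Satisfied.
Quorum: 50% of 759 = 379.50, rounded up to 380; 455 present. Satisfied.
Vote: requires a majority of the votes cast (455 − 27 abstaining = 428); a majority of 428 is 215, so 215 needed; 215 in favor. Satisfied.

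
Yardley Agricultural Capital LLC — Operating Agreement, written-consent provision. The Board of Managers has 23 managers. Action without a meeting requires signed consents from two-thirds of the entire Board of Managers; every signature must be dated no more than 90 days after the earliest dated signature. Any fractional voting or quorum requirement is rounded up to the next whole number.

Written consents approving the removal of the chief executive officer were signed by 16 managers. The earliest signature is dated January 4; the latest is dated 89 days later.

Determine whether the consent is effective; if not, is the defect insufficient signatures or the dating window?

Signatures required: two-thirds of 23 — 2/3 of 23 = 15.33, rounded up to 16, so 16 needed; 16 signed. Sufficient.
Dating window: the latest signature is 89 days after the earliest; the limit is 90 days. Within the window.

Effective — both the signature and dating-window requirements are satisfied.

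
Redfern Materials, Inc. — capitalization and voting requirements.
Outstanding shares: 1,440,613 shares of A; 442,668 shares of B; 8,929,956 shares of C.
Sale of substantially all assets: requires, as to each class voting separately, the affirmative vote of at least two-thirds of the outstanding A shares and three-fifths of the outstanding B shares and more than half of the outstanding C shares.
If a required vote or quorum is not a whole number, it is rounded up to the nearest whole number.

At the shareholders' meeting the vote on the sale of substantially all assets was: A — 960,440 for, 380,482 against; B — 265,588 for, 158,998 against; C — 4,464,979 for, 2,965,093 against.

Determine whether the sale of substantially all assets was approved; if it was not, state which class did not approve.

A: 2/3 of 1440613 = 960408.67, rounded up to 960409; 960,409 required, 960,440 in favor — approved.
B: 3/5 of 442668 = 265600.80, rounded up to 265601; 265,601 required, 265,588 in favor — not approved.
C: a majority of 8929956 is 4464979; 4,464,979 required, 4,464,979 in favor — approved.

Not approved — the B shares did not give the required vote.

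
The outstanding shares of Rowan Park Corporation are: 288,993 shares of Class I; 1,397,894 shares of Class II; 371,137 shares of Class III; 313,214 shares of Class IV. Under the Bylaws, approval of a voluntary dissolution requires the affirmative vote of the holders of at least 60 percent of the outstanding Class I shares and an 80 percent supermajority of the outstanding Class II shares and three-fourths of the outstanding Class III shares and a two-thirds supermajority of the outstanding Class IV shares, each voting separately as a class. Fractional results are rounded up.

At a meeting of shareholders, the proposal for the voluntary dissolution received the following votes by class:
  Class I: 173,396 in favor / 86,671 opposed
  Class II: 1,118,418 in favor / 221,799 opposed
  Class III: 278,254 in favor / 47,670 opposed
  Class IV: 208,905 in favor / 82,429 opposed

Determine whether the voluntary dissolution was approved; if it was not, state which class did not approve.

Not approved — the Class III shares did not give the required vote.

Class I: 3/5 of 288993 = 173395.80, rounded up to 173396; 173,396 required, 173,396 in favor — approved.
Class II: 4/5 of 1397894 = 1118315.20, rounded up to 1118316; 1,118,316 required, 1,118,418 in favor — approved.
Class III: 3/4 of 371137 = 278352.75, rounded up to 278353; 278,353 required, 278,254 in favor — not approved.
Class IV: 2/3 of 313214 = 208809.33, rounded up to 208810; 208,810 required, 208,905 in favor — approved.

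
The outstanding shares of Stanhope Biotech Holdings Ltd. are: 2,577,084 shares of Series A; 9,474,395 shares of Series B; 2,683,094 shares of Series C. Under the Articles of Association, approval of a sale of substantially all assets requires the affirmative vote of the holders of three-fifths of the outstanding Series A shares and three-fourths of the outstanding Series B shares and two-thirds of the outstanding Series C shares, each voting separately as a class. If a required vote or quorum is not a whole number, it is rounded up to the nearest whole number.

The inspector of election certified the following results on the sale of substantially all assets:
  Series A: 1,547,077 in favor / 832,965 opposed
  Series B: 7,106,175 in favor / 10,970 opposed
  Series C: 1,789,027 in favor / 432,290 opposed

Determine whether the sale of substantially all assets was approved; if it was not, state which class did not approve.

Series A: 3/5 of 2577084 = 1546250.40, rounded up to 1546251; 1,546,251 required, 1,547,077 in favor — approved.
Series B: 3/4 of 9474395 = 7105796.25, rounded up to 7105797; 7,105,797 required, 7,106,175 in favor — approved.
Series C: 2/3 of 2683094 = 1788729.33, rounded up to 1788730; 1,788,730 required, 1,789,027 in favor — approved.

Approved — every class gave the required vote.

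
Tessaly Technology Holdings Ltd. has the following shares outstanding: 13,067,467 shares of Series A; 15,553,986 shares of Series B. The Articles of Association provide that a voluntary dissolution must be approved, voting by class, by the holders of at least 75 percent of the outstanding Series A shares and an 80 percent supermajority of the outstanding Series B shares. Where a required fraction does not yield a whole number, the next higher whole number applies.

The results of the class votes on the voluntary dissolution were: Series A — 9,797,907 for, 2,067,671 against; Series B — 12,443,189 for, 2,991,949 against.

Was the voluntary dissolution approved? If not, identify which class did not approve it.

Series A: 3/4 of 13067467 = 9800600.25, rounded up to 9800601; 9,800,601 required, 9,797,907 in favor — not approved.
Series B: 4/5 of 15553986 = 12443188.80, rounded up to 12443189; 12,443,189 required, 12,443,189 in favor — approved.

Not approved — the Series A shares did not give the required vote.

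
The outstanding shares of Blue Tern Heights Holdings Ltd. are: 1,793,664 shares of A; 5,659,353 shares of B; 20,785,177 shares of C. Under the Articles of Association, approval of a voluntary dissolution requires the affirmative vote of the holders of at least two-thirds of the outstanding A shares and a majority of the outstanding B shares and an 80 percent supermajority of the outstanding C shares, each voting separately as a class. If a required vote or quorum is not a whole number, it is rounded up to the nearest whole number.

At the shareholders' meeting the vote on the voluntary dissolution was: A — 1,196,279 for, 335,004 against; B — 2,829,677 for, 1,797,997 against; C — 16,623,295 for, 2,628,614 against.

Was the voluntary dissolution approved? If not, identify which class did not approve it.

Not approved — the C shares did not give the required vote.

A: 2/3 of 1793664 = 1195776; 1,195,776 required, 1,196,279 in favor — approved.
B: a majority of 5659353 is 2829677; 2,829,677 required, 2,829,677 in favor — approved.
C: 4/5 of 20785177 = 16628141.60, rounded up to 16628142; 16,628,142 required, 16,623,295 in favor — not approved.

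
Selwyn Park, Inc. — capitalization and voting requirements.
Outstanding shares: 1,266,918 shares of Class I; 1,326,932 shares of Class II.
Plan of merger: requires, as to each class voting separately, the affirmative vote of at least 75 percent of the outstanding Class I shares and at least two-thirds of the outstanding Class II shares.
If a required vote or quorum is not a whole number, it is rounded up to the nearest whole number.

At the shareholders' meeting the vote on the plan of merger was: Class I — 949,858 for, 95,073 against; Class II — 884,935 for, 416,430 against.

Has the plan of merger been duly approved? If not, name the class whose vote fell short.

Not approved — the Class I shares did not give the required vote.

Class I: 3/4 of 1266918 = 950188.50, rounded up to 950189; 950,189 required, 949,858 in favor — not approved.
Class II: 2/3 of 1326932 = 884621.33, rounded up to 884622; 884,622 required, 884,935 in favor — approved.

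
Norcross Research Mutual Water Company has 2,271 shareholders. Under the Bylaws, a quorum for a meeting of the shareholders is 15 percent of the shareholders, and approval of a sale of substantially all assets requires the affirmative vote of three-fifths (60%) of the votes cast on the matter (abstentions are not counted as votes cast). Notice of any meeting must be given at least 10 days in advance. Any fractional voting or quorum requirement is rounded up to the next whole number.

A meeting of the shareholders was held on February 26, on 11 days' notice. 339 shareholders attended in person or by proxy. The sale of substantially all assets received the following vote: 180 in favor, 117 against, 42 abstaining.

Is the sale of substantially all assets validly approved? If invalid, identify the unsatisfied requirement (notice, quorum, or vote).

Invalid — quorum requirement not satisfied.

Notice: 11 days given; 10 required. Satisfied.
Quorum: 15% of 2,271 = 340.65, rounded up to 341; 339 present. Not satisfied.
Vote: requires three-fifths of the votes cast (339 − 42 abstaining = 297); 3/5 of 297 = 178.20, rounded up to 179, so 179 needed; 180 in favor. Satisfied.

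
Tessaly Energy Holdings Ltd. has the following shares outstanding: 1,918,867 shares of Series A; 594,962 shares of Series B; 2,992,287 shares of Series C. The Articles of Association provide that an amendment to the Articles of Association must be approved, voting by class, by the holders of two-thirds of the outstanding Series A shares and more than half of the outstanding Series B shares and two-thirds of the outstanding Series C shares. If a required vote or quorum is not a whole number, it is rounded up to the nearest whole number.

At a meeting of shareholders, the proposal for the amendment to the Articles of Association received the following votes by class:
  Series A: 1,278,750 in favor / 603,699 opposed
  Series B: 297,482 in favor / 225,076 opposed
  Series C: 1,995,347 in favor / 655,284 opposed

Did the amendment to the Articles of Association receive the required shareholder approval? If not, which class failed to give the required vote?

Series A: 2/3 of 1918867 = 1279244.67, rounded up to 1279245; 1,279,245 required, 1,278,750 in favor — not approved.
Series B: a majority of 594962 is 297482; 297,482 required, 297,482 in favor — approved.
Series C: 2/3 of 2992287 = 1994858; 1,994,858 required, 1,995,347 in favor — approved.

Not approved — the Series A shares did not give the required vote.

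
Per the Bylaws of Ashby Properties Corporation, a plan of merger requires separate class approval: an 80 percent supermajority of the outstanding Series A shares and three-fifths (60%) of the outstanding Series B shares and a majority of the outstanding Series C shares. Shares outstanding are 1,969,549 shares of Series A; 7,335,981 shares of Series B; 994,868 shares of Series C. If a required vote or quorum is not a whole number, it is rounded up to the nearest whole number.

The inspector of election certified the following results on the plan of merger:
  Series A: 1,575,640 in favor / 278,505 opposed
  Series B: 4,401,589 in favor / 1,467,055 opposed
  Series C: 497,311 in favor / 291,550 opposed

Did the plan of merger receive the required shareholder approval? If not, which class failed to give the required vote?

Not approved — the Series C shares did not give the required vote.

Series A: 4/5 of 1969549 = 1575639.20, rounded up to 1575640; 1,575,640 required, 1,575,640 in favor — approved.
Series B: 3/5 of 7335981 = 4401588.60, rounded up to 4401589; 4,401,589 required, 4,401,589 in favor — approved.
Series C: a majority of 994868 is 497435; 497,435 required, 497,311 in favor — not approved.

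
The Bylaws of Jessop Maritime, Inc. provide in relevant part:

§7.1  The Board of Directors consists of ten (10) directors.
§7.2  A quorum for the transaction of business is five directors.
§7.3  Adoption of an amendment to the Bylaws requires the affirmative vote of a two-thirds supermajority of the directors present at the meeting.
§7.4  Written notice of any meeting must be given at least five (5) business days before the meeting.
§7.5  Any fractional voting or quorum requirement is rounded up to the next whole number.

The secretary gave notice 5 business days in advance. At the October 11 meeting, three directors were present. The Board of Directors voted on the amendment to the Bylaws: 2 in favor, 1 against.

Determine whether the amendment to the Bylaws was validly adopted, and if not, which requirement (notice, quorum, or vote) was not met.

Invalid — quorum requirement not satisfied.

Notice: 5 business days given; 5 required (5 ≥ 5). Satisfied.
Quorum: 3 present; quorum is 5. Not satisfied.
Vote: the amendment to the Bylaws requires two-thirds of the directors present (3). 2/3 of 3 = 2, so 2 affirmative votes are needed; 2 voted in favor. Satisfied. (Moot — without a quorum no business can be validly transacted.)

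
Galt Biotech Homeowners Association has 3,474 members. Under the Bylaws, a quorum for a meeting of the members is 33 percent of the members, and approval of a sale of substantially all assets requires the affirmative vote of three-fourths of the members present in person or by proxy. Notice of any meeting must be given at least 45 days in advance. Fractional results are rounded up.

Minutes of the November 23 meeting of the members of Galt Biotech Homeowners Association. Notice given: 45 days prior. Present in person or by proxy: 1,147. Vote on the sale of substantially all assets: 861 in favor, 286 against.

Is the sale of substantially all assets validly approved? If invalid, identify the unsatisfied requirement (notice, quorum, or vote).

Notice: 45 days given; 45 required. Satisfied.
Quorum: 33% of 3,474 = 1,146.42, rounded up to 1,147; 1,147 present. Satisfied.
Vote: requires three-fourths of those present (1,147); 3/4 of 1147 = 860.25, rounded up to 861, so 861 needed; 861 in favor. Satisfied.

Valid — all requirements satisfied.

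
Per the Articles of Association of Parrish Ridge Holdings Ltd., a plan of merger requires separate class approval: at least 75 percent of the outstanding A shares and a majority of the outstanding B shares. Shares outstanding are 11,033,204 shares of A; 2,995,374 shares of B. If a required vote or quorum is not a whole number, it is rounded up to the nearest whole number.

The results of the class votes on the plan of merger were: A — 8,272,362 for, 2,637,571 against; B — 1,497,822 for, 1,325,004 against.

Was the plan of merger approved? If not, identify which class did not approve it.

Not approved — the A shares did not give the required vote.

A: 3/4 of 11033204 = 8274903; 8,274,903 required, 8,272,362 in favor — not approved.
B: a majority of 2995374 is 1497688; 1,497,688 required, 1,497,822 in favor — approved.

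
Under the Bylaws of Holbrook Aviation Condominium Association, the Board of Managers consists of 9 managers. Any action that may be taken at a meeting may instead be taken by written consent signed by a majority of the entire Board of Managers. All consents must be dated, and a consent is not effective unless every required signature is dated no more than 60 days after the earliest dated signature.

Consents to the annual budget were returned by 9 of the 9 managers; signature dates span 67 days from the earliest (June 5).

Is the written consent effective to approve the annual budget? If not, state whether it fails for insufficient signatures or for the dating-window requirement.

Not effective — dating-window requirement not satisfied.

Signatures required: a majority of 9 — a majority of 9 is 5, so 5 needed; 9 signed. Sufficient.
Dating window: the latest signature is 67 days after the earliest; the limit is 60 days. Outside the window.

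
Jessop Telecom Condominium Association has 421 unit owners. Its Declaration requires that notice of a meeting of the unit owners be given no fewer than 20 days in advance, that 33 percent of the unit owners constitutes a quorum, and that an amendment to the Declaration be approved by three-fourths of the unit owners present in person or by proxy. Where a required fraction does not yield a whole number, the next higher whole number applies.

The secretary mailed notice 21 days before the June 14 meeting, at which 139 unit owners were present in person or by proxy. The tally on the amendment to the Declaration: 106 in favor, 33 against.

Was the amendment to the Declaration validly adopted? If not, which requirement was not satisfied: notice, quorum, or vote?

Valid — all requirements satisfied.

Notice: 21 days given; 20 required. Satisfied.
Quorum: 33% of 421 = 138.93, rounded up to 139; 139 present. Satisfied.
Vote: requires three-fourths of those present (139); 3/4 of 139 = 104.25, rounded up to 105, so 105 needed; 106 in favor. Satisfied.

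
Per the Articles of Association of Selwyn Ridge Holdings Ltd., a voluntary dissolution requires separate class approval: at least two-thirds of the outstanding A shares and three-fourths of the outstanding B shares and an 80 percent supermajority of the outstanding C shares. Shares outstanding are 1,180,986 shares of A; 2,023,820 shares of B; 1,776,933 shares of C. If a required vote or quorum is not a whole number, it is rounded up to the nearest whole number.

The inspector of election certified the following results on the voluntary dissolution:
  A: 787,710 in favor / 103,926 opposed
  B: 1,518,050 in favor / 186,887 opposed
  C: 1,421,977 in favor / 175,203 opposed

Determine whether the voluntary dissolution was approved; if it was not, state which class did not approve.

Approved — every class gave the required vote.

A: 2/3 of 1180986 = 787324; 787,324 required, 787,710 in favor — approved.
B: 3/4 of 2023820 = 1517865; 1,517,865 required, 1,518,050 in favor — approved.
C: 4/5 of 1776933 = 1421546.40, rounded up to 1421547; 1,421,547 required, 1,421,977 in favor — approved.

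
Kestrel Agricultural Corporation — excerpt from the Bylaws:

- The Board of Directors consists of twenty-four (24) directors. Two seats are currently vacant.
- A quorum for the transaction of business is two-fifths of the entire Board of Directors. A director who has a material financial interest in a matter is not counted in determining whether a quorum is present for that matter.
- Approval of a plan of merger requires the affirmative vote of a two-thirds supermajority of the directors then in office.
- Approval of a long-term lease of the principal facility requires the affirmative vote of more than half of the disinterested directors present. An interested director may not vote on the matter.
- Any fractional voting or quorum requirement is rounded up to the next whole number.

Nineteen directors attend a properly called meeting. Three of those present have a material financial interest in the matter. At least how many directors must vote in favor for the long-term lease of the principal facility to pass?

9

The long-term lease of the principal facility requires a majority of the disinterested directors present (19 − 3 = 16).
A majority of 16 is 9.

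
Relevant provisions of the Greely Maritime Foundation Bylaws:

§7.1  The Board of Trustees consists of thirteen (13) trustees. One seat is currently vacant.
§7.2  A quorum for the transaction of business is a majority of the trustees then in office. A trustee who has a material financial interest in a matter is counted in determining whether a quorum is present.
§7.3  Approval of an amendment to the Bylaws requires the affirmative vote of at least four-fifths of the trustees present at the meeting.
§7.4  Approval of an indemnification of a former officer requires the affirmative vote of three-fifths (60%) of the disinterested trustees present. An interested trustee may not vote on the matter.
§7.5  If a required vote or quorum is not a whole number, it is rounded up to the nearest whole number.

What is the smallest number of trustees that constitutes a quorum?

A majority of 12 is 7.

7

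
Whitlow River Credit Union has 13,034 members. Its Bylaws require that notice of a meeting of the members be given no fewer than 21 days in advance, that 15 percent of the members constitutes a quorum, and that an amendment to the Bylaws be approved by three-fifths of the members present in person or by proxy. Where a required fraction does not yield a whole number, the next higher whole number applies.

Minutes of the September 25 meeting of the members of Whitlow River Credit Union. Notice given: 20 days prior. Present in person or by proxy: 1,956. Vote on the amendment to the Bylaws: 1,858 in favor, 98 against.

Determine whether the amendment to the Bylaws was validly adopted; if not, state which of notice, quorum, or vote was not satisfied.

Invalid — notice requirement not satisfied.

Notice: 20 days given; 21 required. Not satisfied.
Quorum: 15% of 13,034 = 1,955.10, rounded up to 1,956; 1,956 present. Satisfied.
Vote: requires three-fifths of those present (1,956); 3/5 of 1956 = 1173.60, rounded up to 1174, so 1,174 needed; 1,858 in favor. Satisfied.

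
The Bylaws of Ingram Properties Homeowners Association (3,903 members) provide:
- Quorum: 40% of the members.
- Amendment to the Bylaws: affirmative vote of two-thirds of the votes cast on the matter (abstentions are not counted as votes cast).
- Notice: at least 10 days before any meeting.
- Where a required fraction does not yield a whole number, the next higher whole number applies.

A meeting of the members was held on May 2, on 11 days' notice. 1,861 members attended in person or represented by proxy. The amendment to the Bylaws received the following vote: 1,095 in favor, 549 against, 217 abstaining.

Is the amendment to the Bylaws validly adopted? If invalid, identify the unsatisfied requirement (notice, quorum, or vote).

Invalid — vote requirement not satisfied.

Notice: 11 days given; 10 required. Satisfied.
Quorum: 40% of 3,903 = 1,561.20, rounded up to 1,562; 1,861 present. Satisfied.
Vote: requires two-thirds of the votes cast (1,861 − 217 abstaining = 1,644); 2/3 of 1644 = 1096, so 1,096 needed; 1,095 in favor. Not satisfied.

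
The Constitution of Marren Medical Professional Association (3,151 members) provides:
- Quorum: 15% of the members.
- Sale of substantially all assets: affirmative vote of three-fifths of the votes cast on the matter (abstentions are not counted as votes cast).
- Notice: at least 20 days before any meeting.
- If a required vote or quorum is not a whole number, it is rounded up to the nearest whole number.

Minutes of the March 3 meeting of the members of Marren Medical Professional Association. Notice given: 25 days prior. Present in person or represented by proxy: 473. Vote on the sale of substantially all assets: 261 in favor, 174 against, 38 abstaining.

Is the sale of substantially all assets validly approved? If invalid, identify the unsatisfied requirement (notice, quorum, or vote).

Valid — all requirements satisfied.

Notice: 25 days given; 20 required. Satisfied.
Quorum: 15% of 3,151 = 472.65, rounded up to 473; 473 present. Satisfied.
Vote: requires three-fifths of the votes cast (473 − 38 abstaining = 435); 3/5 of 435 = 261, so 261 needed; 261 in favor. Satisfied.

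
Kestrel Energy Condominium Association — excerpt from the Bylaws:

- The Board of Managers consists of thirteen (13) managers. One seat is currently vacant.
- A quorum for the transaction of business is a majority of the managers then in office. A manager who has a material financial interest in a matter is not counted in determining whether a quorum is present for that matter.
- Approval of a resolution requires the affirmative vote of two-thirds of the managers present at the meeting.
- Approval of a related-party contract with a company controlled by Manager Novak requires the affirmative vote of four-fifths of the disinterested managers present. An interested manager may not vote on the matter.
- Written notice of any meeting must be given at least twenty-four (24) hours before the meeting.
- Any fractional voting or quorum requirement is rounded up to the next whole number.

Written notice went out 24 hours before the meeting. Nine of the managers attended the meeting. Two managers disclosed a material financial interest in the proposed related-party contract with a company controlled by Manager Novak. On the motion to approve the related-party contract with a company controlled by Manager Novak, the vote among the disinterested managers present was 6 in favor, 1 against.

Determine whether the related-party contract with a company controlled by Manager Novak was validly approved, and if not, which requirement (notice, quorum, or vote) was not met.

Notice: 24 hours given; 24 required (24 ≥ 24). Satisfied.
Quorum: 9 present, but the 2 interested managers do not count, leaving 7. Quorum is 7. Satisfied.
Vote: the related-party contract with a company controlled by Manager Novak requires four-fifths of the disinterested managers present (9 − 2 = 7). 4/5 of 7 = 5.60, rounded up to 6, so 6 affirmative votes are needed; 6 voted in favor. Satisfied.

Valid — all requirements satisfied.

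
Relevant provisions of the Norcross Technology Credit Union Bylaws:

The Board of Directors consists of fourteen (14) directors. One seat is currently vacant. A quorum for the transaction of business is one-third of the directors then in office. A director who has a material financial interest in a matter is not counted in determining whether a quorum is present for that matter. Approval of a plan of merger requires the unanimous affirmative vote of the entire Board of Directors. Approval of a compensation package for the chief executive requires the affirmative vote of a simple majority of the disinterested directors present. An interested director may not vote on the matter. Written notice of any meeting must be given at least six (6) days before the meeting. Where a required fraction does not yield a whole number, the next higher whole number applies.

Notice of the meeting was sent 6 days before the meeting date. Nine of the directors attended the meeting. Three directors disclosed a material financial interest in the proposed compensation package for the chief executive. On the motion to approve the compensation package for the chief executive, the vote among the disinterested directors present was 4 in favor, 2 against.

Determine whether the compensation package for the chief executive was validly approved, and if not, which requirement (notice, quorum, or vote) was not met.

Notice: 6 days given; 6 required (6 ≥ 6). Satisfied.
Quorum: 9 present, but the 3 interested directors do not count, leaving 6. Quorum is 5. Satisfied.
Vote: the compensation package for the chief executive requires a majority of the disinterested directors present (9 − 3 = 6). A majority of 6 is 4, so 4 affirmative votes are needed; 4 voted in favor. Satisfied.

Valid — all requirements satisfied.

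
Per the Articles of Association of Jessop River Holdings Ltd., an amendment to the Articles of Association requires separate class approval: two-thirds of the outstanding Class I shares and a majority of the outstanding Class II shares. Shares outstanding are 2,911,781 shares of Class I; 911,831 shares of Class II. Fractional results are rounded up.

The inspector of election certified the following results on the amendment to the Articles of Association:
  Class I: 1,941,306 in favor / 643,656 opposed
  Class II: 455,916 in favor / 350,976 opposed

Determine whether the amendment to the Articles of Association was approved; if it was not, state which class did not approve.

Approved — every class gave the required vote.

Class I: 2/3 of 2911781 = 1941187.33, rounded up to 1941188; 1,941,188 required, 1,941,306 in favor — approved.
Class II: a majority of 911831 is 455916; 455,916 required, 455,916 in favor — approved.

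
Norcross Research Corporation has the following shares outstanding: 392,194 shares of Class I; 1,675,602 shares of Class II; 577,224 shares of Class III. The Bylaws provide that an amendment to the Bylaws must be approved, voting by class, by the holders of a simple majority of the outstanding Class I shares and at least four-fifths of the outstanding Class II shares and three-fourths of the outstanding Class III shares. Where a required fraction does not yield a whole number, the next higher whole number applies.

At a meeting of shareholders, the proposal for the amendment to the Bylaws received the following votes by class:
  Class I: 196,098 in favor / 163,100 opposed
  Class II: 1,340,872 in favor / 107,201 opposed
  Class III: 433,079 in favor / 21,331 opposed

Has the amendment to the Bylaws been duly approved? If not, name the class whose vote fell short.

Class I: a majority of 392194 is 196098; 196,098 required, 196,098 in favor — approved.
Class II: 4/5 of 1675602 = 1340481.60, rounded up to 1340482; 1,340,482 required, 1,340,872 in favor — approved.
Class III: 3/4 of 577224 = 432918; 432,918 required, 433,079 in favor — approved.

Approved — every class gave the required vote.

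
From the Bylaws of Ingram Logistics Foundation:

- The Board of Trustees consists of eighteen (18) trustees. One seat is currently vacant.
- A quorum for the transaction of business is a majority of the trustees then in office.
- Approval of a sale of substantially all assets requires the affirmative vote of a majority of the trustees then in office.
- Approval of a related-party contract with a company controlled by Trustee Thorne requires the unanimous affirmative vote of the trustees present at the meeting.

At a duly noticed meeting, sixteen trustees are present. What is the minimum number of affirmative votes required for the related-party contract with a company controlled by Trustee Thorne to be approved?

The related-party contract with a company controlled by Trustee Thorne requires the unanimous vote of the trustees present (16).
Unanimous means all 16.

16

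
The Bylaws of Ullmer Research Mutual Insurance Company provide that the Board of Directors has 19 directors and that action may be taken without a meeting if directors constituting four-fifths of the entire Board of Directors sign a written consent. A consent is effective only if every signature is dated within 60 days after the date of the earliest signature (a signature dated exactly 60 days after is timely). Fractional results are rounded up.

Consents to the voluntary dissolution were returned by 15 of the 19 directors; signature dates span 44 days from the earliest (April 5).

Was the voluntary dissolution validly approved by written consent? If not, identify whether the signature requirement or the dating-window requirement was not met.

Not effective — insufficient signatures.

Signatures required: four-fifths of 19 — 4/5 of 19 = 15.20, rounded up to 16, so 16 needed; 15 signed. Insufficient.
Dating window: the latest signature is 44 days after the earliest; the limit is 60 days. Within the window.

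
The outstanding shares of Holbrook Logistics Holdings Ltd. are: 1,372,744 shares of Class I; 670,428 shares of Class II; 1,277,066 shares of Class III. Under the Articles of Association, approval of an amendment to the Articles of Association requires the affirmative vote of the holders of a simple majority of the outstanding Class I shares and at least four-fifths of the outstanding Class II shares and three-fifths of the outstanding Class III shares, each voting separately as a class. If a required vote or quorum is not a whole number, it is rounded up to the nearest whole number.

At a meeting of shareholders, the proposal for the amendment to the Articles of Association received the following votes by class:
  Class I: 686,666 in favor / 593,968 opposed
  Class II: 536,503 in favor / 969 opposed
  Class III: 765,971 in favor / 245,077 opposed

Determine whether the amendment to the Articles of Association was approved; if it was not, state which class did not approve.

Not approved — the Class III shares did not give the required vote.

Class I: a majority of 1372744 is 686373; 686,373 required, 686,666 in favor — approved.
Class II: 4/5 of 670428 = 536342.40, rounded up to 536343; 536,343 required, 536,503 in favor — approved.
Class III: 3/5 of 1277066 = 766239.60, rounded up to 766240; 766,240 required, 765,971 in favor — not approved.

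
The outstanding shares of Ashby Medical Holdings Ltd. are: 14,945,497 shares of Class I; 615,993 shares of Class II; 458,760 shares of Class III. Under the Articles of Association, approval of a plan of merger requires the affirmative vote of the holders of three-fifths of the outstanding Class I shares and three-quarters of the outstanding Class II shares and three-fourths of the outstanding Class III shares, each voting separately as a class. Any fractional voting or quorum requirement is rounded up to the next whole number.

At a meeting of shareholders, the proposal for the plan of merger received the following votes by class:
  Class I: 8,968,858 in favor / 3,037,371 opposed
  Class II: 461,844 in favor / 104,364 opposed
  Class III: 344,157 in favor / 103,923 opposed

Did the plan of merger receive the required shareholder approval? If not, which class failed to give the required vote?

Not approved — the Class II shares did not give the required vote.

Class I: 3/5 of 14945497 = 8967298.20, rounded up to 8967299; 8,967,299 required, 8,968,858 in favor — approved.
Class II: 3/4 of 615993 = 461994.75, rounded up to 461995; 461,995 required, 461,844 in favor — not approved.
Class III: 3/4 of 458760 = 344070; 344,070 required, 344,157 in favor — approved.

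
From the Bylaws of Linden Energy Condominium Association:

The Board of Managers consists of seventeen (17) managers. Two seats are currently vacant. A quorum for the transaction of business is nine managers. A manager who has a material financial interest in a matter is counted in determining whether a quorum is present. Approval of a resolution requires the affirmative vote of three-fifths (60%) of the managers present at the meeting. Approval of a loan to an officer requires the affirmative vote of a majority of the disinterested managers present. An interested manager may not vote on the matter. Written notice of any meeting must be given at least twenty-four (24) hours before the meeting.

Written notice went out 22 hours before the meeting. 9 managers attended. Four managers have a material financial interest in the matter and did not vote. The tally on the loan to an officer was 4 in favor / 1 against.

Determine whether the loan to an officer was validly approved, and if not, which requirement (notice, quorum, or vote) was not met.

Invalid — notice requirement not satisfied.

Notice: 22 hours given; 24 required (22 < 24). Not satisfied.
Quorum: 9 present (interested managers count toward quorum); quorum is 9. Satisfied.
Vote: the loan to an officer requires a majority of the disinterested managers present (9 − 4 = 5). A majority of 5 is 3, so 3 affirmative votes are needed; 4 voted in favor. Satisfied.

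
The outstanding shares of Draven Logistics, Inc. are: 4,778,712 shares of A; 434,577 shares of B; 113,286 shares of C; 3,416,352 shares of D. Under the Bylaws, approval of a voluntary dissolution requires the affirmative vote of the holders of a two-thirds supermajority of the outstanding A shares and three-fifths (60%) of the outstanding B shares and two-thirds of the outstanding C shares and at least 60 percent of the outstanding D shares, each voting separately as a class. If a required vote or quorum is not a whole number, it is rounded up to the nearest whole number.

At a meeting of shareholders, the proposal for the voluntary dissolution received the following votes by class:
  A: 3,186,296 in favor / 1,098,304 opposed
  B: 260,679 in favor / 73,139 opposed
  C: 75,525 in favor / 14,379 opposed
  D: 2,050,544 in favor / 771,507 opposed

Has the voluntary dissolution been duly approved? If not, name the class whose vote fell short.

Not approved — the B shares did not give the required vote.

A: 2/3 of 4778712 = 3185808; 3,185,808 required, 3,186,296 in favor — approved.
B: 3/5 of 434577 = 260746.20, rounded up to 260747; 260,747 required, 260,679 in favor — not approved.
C: 2/3 of 113286 = 75524; 75,524 required, 75,525 in favor — approved.
D: 3/5 of 3416352 = 2049811.20, rounded up to 2049812; 2,049,812 required, 2,050,544 in favor — approved.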